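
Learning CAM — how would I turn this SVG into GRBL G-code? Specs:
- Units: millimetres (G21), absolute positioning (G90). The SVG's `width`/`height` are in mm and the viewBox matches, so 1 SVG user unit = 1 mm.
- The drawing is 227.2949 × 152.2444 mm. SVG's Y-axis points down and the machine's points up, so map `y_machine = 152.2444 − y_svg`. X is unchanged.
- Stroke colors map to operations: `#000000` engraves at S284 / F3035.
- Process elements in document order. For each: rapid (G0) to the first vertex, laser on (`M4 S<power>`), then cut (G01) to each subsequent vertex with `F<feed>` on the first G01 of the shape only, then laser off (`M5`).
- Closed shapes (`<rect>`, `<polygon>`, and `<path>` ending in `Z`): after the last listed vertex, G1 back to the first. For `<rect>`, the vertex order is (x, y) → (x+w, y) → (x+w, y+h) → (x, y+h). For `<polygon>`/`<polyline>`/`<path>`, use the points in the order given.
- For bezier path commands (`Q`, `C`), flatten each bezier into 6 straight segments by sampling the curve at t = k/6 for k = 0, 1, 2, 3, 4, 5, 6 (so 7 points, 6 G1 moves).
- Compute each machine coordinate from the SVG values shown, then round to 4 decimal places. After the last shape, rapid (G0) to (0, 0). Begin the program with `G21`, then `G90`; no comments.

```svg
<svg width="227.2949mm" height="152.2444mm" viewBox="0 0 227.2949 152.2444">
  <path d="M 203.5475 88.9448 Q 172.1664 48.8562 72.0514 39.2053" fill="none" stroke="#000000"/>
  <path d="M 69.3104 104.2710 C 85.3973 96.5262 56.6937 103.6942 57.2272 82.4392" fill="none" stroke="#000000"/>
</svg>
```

1 u = 1 mm; y_m = 152.2444 − y.

[1] `<path>` quadratic bezier, #000000→engrave S284 F3035: (203.5475,63.2996) → (191.1779,75.8170) → (174.9897,86.6434) → (154.9829,95.7788) → (131.1576,103.2232) → (103.5138,108.9766) → (72.0514,113.0391)

[2] `<path>` cubic bezier, #000000→engrave S284 F3035: (69.3104,47.9734) → (73.9640,50.8037) → (73.2089,52.3523) → (69.1013,53.8230) → (63.6976,56.4195) → (59.0542,61.3457) → (57.2272,69.8052)

G21
G90
G0 X203.5475 Y63.2996
M4 S284
G01 X191.1779 Y75.8170 F3035
G01 X174.9897 Y86.6434
G01 X154.9829 Y95.7788
G01 X131.1576 Y103.2232
G01 X103.5138 Y108.9766
G01 X72.0514 Y113.0391
M5
G0 X69.3104 Y47.9734
M4 S284
G01 X73.9640 Y50.8037 F3035
G01 X73.2089 Y52.3523
G01 X69.1013 Y53.8230
G01 X63.6976 Y56.4195
G01 X59.0542 Y61.3457
G01 X57.2272 Y69.8052
M5
G0 X0.0000 Y0.0000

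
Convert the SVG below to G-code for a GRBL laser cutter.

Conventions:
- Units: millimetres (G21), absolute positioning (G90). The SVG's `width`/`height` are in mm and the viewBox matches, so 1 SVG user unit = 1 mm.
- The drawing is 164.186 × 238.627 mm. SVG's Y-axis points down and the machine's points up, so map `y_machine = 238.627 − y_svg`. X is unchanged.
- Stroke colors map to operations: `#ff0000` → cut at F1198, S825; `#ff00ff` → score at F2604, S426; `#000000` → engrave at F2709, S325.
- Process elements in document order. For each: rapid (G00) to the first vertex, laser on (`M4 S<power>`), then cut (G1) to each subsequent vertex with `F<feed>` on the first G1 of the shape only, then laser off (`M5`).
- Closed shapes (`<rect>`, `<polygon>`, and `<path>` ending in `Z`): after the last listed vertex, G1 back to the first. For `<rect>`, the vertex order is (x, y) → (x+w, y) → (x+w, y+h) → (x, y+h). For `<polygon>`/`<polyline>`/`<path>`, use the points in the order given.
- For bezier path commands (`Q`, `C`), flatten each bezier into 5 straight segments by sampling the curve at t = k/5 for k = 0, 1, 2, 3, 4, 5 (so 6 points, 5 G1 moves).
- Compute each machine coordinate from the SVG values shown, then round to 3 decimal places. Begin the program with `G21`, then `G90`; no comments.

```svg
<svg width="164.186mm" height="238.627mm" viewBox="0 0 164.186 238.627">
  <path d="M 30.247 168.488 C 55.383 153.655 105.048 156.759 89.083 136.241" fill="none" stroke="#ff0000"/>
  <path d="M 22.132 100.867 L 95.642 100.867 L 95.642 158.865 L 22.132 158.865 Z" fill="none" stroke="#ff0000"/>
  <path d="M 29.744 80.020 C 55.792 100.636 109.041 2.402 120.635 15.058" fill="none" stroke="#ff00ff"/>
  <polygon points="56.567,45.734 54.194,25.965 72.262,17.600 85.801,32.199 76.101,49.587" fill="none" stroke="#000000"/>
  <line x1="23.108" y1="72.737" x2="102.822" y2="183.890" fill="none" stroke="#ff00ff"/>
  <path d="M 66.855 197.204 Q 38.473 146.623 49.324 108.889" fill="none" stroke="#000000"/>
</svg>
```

G21
G90
G00 X30.247 Y70.139
M4 S825
G1 X47.551 Y77.219 F1198
G1 X66.414 Y81.989
G1 X82.509 Y86.443
G1 X91.508 Y92.577
G1 X89.083 Y102.386
M5
G00 X22.132 Y137.760
M4 S825
G1 X95.642 Y137.760 F1198
G1 X95.642 Y79.762
G1 X22.132 Y79.762
G1 X22.132 Y137.760
M5
G00 X29.744 Y158.607
M4 S426
G1 X48.086 Y158.661 F2604
G1 X69.651 Y176.212
G1 X91.135 Y200.232
G1 X109.231 Y219.694
G1 X120.635 Y223.569
M5
G00 X56.567 Y192.893
M4 S325
G1 X54.194 Y212.662 F2709
G1 X72.262 Y221.027
G1 X85.801 Y206.428
G1 X76.101 Y189.040
G1 X56.567 Y192.893
M5
G00 X23.108 Y165.890
M4 S426
G1 X102.822 Y54.737 F2604
M5
G00 X66.855 Y41.423
M4 S325
G1 X57.072 Y61.142 F2709
G1 X50.427 Y79.832
G1 X46.920 Y97.495
G1 X46.553 Y114.131
G1 X49.324 Y129.738
M5

1 u = 1 mm; y_m = 238.627 − y.

[1] `<path>` cubic bezier, #ff0000→cut S825 F1198: (30.247,70.139) → (47.551,77.219) → (66.414,81.989) → (82.509,86.443) → (91.508,92.577) → (89.083,102.386)

[2] `<path>` rectangle, #ff0000→cut S825 F1198: (22.132,137.760) → (95.642,137.760) → (95.642,79.762) → (22.132,79.762) → (22.132,137.760) (closed)

[3] `<path>` cubic bezier, #ff00ff→score S426 F2604: (29.744,158.607) → (48.086,158.661) → (69.651,176.212) → (91.135,200.232) → (109.231,219.694) → (120.635,223.569)

[4] `<polygon>` regular polygon, #000000→engrave S325 F2709: (56.567,192.893) → (54.194,212.662) → (72.262,221.027) → (85.801,206.428) → (76.101,189.040) → (56.567,192.893) (closed)

[5] `<line>` line segment, #ff00ff→score S426 F2604: (23.108,165.890) → (102.822,54.737)

[6] `<path>` quadratic bezier, #000000→engrave S325 F2709: (66.855,41.423) → (57.072,61.142) → (50.427,79.832) → (46.920,97.495) → (46.553,114.131) → (49.324,129.738)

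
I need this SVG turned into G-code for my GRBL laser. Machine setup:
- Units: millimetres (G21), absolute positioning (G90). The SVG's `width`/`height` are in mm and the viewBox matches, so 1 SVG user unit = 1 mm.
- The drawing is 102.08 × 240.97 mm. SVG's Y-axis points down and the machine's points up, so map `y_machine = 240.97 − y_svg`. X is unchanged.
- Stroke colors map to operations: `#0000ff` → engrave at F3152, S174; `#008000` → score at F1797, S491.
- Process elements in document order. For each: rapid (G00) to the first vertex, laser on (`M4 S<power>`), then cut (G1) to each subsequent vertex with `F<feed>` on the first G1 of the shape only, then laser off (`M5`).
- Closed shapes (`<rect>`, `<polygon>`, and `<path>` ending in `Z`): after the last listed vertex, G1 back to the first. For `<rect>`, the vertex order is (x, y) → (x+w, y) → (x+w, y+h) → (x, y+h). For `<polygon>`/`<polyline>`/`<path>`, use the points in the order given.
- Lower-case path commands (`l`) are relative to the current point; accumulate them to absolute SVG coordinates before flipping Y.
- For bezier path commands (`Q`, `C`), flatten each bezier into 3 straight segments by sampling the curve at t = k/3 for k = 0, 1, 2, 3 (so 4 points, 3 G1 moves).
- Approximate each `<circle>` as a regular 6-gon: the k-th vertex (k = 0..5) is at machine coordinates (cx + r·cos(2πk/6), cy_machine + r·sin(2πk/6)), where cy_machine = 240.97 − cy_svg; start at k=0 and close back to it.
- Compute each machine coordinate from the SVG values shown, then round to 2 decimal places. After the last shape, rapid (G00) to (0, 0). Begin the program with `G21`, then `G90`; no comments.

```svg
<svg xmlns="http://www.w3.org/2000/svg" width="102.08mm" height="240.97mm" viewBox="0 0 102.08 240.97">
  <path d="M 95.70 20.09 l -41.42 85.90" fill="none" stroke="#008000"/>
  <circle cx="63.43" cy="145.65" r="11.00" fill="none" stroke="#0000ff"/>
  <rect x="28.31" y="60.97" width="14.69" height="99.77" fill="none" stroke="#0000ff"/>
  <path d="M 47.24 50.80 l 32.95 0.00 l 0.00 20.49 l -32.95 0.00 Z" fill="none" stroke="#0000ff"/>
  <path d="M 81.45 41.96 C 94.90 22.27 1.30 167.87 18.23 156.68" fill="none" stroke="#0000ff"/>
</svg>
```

viewBox `0 0 102.08 240.97` with mm width/height → 1 unit = 1 mm. Flip: y_m = 240.97 − y_svg.

**Shape 1** — `<path>` line segment, stroke `#008000` → score (S491, F1797). Machine vertices: (95.70,220.88) → (54.28,134.98). Open path.

**Shape 2** — `<circle>` circle, stroke `#0000ff` → engrave (S174, F3152). Machine vertices: (74.43,95.32) → (68.93,104.85) → (57.93,104.85) → (52.43,95.32) → (57.93,85.79) → (68.93,85.79) → (74.43,95.32). Closed: final G1 returns to the first vertex.

**Shape 3** — `<rect>` rectangle, stroke `#0000ff` → engrave (S174, F3152). Machine vertices: (28.31,180.00) → (43.00,180.00) → (43.00,80.23) → (28.31,80.23) → (28.31,180.00). Closed: final G1 returns to the first vertex.

**Shape 4** — `<path>` rectangle, stroke `#0000ff` → engrave (S174, F3152). Machine vertices: (47.24,190.17) → (80.19,190.17) → (80.19,169.68) → (47.24,169.68) → (47.24,190.17). Closed: final G1 returns to the first vertex.

**Shape 5** — `<path>` cubic bezier, stroke `#0000ff` → engrave (S174, F3152). Control points (SVG): P0=(81.45,41.96), P1=(94.90,22.27), P2=(1.30,167.87), P3=(18.23,156.68); sampled at t=k/3. Machine vertices: (81.45,199.01) → (67.28,175.53) → (30.08,113.43) → (18.23,84.29). Open path.

G21
G90
G00 X95.70 Y220.88
M4 S491
G1 X54.28 Y134.98 F1797
M5
G00 X74.43 Y95.32
M4 S174
G1 X68.93 Y104.85 F3152
G1 X57.93 Y104.85
G1 X52.43 Y95.32
G1 X57.93 Y85.79
G1 X68.93 Y85.79
G1 X74.43 Y95.32
M5
G00 X28.31 Y180.00
M4 S174
G1 X43.00 Y180.00 F3152
G1 X43.00 Y80.23
G1 X28.31 Y80.23
G1 X28.31 Y180.00
M5
G00 X47.24 Y190.17
M4 S174
G1 X80.19 Y190.17 F3152
G1 X80.19 Y169.68
G1 X47.24 Y169.68
G1 X47.24 Y190.17
M5
G00 X81.45 Y199.01
M4 S174
G1 X67.28 Y175.53 F3152
G1 X30.08 Y113.43
G1 X18.23 Y84.29
M5
G00 X0.00 Y0.00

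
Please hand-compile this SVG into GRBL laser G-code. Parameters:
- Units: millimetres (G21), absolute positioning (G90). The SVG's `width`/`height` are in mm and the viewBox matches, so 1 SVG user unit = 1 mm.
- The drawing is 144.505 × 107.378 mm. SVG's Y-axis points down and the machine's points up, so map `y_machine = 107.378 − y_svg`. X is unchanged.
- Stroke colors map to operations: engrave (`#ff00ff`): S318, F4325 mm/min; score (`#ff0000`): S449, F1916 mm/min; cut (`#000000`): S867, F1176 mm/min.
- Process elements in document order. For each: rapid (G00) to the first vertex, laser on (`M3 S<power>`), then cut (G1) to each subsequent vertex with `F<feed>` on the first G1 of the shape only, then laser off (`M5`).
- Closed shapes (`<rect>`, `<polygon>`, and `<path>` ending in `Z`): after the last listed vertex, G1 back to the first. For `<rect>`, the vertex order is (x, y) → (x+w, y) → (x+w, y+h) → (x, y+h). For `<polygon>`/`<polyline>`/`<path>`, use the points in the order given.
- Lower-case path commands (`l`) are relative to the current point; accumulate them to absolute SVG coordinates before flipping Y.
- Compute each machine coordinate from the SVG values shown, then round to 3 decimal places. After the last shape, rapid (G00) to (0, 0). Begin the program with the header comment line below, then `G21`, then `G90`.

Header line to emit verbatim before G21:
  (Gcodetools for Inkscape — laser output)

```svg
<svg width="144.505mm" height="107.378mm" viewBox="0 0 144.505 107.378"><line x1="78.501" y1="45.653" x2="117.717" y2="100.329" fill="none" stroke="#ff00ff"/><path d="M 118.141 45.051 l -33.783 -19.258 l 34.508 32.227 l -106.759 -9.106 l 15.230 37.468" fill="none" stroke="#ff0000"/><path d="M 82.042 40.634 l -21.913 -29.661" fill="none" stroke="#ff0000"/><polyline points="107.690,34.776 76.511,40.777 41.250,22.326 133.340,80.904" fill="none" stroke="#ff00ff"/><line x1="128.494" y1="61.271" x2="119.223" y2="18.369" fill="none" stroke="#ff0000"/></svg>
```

(Gcodetools for Inkscape — laser output)
G21
G90
G00 X78.501 Y61.725
M3 S318
G1 X117.717 Y7.049 F4325
M5
G00 X118.141 Y62.327
M3 S449
G1 X84.358 Y81.585 F1916
G1 X118.866 Y49.358
G1 X12.107 Y58.464
G1 X27.337 Y20.996
M5
G00 X82.042 Y66.744
M3 S449
G1 X60.129 Y96.405 F1916
M5
G00 X107.690 Y72.602
M3 S318
G1 X76.511 Y66.601 F4325
G1 X41.250 Y85.052
G1 X133.340 Y26.474
M5
G00 X128.494 Y46.107
M3 S449
G1 X119.223 Y89.009 F1916
M5
G00 X0.000 Y0.000

1 u = 1 mm; y_m = 107.378 − y.

[1] `<line>` line segment, #ff00ff→engrave S318 F4325: (78.501,61.725) → (117.717,7.049)

[2] `<path>` open polyline, #ff0000→score S449 F1916: (118.141,62.327) → (84.358,81.585) → (118.866,49.358) → (12.107,58.464) → (27.337,20.996)

[3] `<path>` line segment, #ff0000→score S449 F1916: (82.042,66.744) → (60.129,96.405)

[4] `<polyline>` open polyline, #ff00ff→engrave S318 F4325: (107.690,72.602) → (76.511,66.601) → (41.250,85.052) → (133.340,26.474)

[5] `<line>` line segment, #ff0000→score S449 F1916: (128.494,46.107) → (119.223,89.009)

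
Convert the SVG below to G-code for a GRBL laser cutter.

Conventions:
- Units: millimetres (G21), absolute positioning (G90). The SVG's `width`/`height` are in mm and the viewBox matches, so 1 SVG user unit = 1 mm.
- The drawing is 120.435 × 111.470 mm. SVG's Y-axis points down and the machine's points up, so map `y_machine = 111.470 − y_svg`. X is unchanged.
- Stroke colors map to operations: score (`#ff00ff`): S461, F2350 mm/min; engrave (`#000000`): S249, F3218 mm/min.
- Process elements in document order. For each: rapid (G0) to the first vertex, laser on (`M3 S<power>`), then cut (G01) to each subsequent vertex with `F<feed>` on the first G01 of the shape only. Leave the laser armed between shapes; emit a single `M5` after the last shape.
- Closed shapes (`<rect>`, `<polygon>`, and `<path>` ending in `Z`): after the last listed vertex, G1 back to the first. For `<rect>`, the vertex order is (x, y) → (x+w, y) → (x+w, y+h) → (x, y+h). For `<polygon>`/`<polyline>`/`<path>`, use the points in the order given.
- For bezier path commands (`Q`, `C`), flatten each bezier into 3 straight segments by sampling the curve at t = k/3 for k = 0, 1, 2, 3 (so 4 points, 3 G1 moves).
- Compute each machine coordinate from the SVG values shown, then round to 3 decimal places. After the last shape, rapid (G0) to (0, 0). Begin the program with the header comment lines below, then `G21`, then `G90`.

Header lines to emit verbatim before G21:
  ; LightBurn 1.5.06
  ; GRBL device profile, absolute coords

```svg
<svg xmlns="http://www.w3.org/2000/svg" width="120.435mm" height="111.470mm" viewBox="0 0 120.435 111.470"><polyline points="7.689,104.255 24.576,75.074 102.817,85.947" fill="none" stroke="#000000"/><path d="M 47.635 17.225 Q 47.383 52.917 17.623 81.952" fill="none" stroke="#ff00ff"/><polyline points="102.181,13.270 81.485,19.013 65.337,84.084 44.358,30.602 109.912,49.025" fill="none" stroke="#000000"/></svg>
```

; LightBurn 1.5.06
; GRBL device profile, absolute coords
G21
G90
G0 X7.689 Y7.215
M3 S249
G01 X24.576 Y36.396 F3218
G01 X102.817 Y25.523
G0 X47.635 Y94.245
M3 S461
G01 X44.188 Y71.190 F2350
G01 X34.184 Y49.614
G01 X17.623 Y29.518
G0 X102.181 Y98.200
M3 S249
G01 X81.485 Y92.457 F3218
G01 X65.337 Y27.386
G01 X44.358 Y80.868
G01 X109.912 Y62.445
M5
G0 X0.000 Y0.000

Since the viewBox matches the mm dimensions, user units are millimetres directly. The only transform is the Y-flip y_m = 111.470 − y_svg.

Shape 1 is a open polyline drawn with `<polyline>`. Its stroke #000000 means engrave at S249, F3218. After flipping Y the toolpath is (7.689,7.215) → (24.576,36.396) → (102.817,25.523).

Shape 2 is a quadratic bezier drawn with `<path>`. Its stroke #ff00ff means score at S461, F2350. After flipping Y the toolpath is (47.635,94.245) → (44.188,71.190) → (34.184,49.614) → (17.623,29.518).

Shape 3 is a open polyline drawn with `<polyline>`. Its stroke #000000 means engrave at S249, F3218. After flipping Y the toolpath is (102.181,98.200) → (81.485,92.457) → (65.337,27.386) → (44.358,80.868) → (109.912,62.445).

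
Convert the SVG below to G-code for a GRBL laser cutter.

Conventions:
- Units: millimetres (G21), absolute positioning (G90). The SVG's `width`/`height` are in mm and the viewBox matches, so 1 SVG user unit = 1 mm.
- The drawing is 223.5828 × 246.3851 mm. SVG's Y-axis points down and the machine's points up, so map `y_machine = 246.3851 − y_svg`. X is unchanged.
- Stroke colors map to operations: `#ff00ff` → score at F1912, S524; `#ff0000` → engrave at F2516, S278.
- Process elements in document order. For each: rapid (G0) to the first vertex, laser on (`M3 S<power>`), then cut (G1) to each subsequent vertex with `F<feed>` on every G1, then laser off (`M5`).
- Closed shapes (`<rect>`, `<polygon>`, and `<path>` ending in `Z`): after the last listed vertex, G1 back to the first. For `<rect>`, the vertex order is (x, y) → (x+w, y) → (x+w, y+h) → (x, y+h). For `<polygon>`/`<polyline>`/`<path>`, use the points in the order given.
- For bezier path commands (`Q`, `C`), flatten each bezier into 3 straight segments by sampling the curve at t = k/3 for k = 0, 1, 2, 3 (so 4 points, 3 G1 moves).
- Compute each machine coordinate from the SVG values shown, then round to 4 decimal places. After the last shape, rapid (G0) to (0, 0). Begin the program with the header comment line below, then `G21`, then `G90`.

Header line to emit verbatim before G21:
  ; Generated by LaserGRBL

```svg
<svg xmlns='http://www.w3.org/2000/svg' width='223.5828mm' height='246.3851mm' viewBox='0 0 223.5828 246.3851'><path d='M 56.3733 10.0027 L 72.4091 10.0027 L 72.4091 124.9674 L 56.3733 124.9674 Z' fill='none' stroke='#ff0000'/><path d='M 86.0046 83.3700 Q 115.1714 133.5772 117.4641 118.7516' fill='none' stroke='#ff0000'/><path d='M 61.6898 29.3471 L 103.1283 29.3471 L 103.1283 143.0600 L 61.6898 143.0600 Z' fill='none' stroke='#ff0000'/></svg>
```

; Generated by LaserGRBL
G21
G90
G0 X56.3733 Y236.3824
M3 S278
G1 X72.4091 Y236.3824 F2516
G1 X72.4091 Y121.4177 F2516
G1 X56.3733 Y121.4177 F2516
G1 X56.3733 Y236.3824 F2516
M5
G0 X86.0046 Y163.0151
M3 S278
G1 X102.4631 Y136.7695 F2516
G1 X112.9496 Y124.9756 F2516
G1 X117.4641 Y127.6335 F2516
M5
G0 X61.6898 Y217.0380
M3 S278
G1 X103.1283 Y217.0380 F2516
G1 X103.1283 Y103.3251 F2516
G1 X61.6898 Y103.3251 F2516
G1 X61.6898 Y217.0380 F2516
M5
G0 X0.0000 Y0.0000

viewBox `0 0 223.5828 246.3851` with mm width/height → 1 unit = 1 mm. Flip: y_m = 246.3851 − y_svg.

**Shape 1** — `<path>` rectangle, stroke `#ff0000` → engrave (S278, F2516). Machine vertices: (56.3733,236.3824) → (72.4091,236.3824) → (72.4091,121.4177) → (56.3733,121.4177) → (56.3733,236.3824). Closed: final G1 returns to the first vertex.

**Shape 2** — `<path>` quadratic bezier, stroke `#ff0000` → engrave (S278, F2516). Control points (SVG): P0=(86.0046,83.3700), P1=(115.1714,133.5772), P2=(117.4641,118.7516); sampled at t=k/3. Machine vertices: (86.0046,163.0151) → (102.4631,136.7695) → (112.9496,124.9756) → (117.4641,127.6335). Open path.

**Shape 3** — `<path>` rectangle, stroke `#ff0000` → engrave (S278, F2516). Machine vertices: (61.6898,217.0380) → (103.1283,217.0380) → (103.1283,103.3251) → (61.6898,103.3251) → (61.6898,217.0380). Closed: final G1 returns to the first vertex.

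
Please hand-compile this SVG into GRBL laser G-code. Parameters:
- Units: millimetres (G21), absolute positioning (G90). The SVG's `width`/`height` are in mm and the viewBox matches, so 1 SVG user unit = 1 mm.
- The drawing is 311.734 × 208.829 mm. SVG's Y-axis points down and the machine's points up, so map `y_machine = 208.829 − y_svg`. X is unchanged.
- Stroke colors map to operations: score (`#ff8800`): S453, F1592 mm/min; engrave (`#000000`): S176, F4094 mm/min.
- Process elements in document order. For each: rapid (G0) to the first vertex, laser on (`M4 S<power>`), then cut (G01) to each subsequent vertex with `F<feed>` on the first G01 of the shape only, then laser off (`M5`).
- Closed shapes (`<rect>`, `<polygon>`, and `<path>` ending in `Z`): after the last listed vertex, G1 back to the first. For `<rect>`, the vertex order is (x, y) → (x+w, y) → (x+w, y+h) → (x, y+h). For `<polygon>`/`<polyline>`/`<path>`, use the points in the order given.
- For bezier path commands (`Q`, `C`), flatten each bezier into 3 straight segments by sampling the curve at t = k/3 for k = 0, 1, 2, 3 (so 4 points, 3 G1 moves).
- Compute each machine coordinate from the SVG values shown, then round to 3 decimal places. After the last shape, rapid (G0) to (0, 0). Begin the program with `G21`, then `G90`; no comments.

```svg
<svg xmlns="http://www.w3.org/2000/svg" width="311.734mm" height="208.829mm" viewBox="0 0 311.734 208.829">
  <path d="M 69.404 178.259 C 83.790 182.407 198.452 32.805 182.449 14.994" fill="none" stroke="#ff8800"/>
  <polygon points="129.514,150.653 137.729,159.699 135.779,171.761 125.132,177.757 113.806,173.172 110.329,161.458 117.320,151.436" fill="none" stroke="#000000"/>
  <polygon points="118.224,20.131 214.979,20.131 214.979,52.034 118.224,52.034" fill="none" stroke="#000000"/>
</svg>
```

Since the viewBox matches the mm dimensions, user units are millimetres directly. The only transform is the Y-flip y_m = 208.829 − y_svg.

Shape 1 is a cubic bezier drawn with `<path>`. Its stroke #ff8800 means score at S453, F1592. After flipping Y the toolpath is (69.404,30.570) → (108.662,67.096) → (163.450,142.669) → (182.449,193.835).

Shape 2 is a regular polygon drawn with `<polygon>`. Its stroke #000000 means engrave at S176, F4094. After flipping Y the toolpath is (129.514,58.176) → (137.729,49.130) → (135.779,37.068) → (125.132,31.072) → (113.806,35.657) → (110.329,47.371) → (117.320,57.393) → (129.514,58.176), returning to the start.

Shape 3 is a rectangle drawn with `<polygon>`. Its stroke #000000 means engrave at S176, F4094. After flipping Y the toolpath is (118.224,188.698) → (214.979,188.698) → (214.979,156.795) → (118.224,156.795) → (118.224,188.698), returning to the start.

G21
G90
G0 X69.404 Y30.570
M4 S453
G01 X108.662 Y67.096 F1592
G01 X163.450 Y142.669
G01 X182.449 Y193.835
M5
G0 X129.514 Y58.176
M4 S176
G01 X137.729 Y49.130 F4094
G01 X135.779 Y37.068
G01 X125.132 Y31.072
G01 X113.806 Y35.657
G01 X110.329 Y47.371
G01 X117.320 Y57.393
G01 X129.514 Y58.176
M5
G0 X118.224 Y188.698
M4 S176
G01 X214.979 Y188.698 F4094
G01 X214.979 Y156.795
G01 X118.224 Y156.795
G01 X118.224 Y188.698
M5
G0 X0.000 Y0.000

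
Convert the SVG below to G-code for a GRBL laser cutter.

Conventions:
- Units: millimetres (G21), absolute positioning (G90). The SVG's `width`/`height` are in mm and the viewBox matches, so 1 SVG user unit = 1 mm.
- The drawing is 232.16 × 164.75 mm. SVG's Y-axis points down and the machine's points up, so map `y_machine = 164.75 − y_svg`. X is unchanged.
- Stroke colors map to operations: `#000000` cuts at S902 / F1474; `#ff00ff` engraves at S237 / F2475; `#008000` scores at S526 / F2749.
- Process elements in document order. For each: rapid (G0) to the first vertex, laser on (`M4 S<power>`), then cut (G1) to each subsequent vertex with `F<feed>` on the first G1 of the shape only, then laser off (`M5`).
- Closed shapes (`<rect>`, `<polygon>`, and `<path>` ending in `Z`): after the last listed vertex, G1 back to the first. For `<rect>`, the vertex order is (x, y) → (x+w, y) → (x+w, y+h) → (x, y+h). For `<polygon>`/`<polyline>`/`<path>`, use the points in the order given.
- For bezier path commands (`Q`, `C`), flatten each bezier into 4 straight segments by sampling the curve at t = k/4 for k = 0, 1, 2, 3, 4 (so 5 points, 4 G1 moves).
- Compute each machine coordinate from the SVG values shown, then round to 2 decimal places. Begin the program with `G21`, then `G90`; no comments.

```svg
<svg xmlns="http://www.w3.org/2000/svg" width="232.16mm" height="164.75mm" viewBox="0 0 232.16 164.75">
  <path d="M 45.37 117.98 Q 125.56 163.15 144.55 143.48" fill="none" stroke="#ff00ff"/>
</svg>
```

1 u = 1 mm; y_m = 164.75 − y.

[1] `<path>` quadratic bezier, #ff00ff→engrave S237 F2475: (45.37,46.77) → (81.64,28.24) → (110.26,17.81) → (131.23,15.49) → (144.55,21.27)

G21
G90
G0 X45.37 Y46.77
M4 S237
G1 X81.64 Y28.24 F2475
G1 X110.26 Y17.81
G1 X131.23 Y15.49
G1 X144.55 Y21.27
M5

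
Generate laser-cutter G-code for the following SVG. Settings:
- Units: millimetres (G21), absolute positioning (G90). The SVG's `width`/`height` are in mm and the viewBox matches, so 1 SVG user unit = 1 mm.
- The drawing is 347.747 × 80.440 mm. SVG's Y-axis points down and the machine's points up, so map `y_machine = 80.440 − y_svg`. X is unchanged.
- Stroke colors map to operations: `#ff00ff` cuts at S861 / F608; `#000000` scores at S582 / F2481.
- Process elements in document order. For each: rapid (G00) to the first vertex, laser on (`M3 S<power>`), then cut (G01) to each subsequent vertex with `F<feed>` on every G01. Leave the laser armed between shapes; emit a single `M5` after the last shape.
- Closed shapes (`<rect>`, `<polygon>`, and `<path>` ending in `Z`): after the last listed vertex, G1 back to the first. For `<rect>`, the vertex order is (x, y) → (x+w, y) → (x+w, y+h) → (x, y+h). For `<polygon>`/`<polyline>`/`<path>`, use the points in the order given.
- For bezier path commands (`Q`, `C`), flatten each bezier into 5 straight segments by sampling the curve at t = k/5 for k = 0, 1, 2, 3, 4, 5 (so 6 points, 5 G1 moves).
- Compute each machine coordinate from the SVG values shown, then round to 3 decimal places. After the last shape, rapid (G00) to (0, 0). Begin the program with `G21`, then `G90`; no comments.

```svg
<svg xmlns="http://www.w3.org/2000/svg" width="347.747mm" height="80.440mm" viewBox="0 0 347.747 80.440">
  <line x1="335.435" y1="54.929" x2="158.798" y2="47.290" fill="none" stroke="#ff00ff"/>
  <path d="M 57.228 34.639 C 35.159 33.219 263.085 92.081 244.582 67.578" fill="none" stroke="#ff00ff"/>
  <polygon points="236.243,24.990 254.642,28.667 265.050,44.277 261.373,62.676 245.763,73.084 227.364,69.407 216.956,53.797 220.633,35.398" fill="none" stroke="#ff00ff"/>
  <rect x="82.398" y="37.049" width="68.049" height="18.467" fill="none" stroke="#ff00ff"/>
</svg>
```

G21
G90
G00 X335.435 Y25.511
M3 S861
G01 X158.798 Y33.150 F608
G00 X57.228 Y45.801
M3 S861
G01 X70.015 Y40.568 F608
G01 X118.972 Y27.763 F608
G01 X180.271 Y14.280 F608
G01 X230.084 Y7.015 F608
G01 X244.582 Y12.862 F608
G00 X236.243 Y55.450
M3 S861
G01 X254.642 Y51.773 F608
G01 X265.050 Y36.163 F608
G01 X261.373 Y17.764 F608
G01 X245.763 Y7.356 F608
G01 X227.364 Y11.033 F608
G01 X216.956 Y26.643 F608
G01 X220.633 Y45.042 F608
G01 X236.243 Y55.450 F608
G00 X82.398 Y43.391
M3 S861
G01 X150.447 Y43.391 F608
G01 X150.447 Y24.924 F608
G01 X82.398 Y24.924 F608
G01 X82.398 Y43.391 F608
M5
G00 X0.000 Y0.000

viewBox `0 0 347.747 80.440` with mm width/height → 1 unit = 1 mm. Flip: y_m = 80.440 − y_svg.

**Shape 1** — `<line>` line segment, stroke `#ff00ff` → cut (S861, F608). Machine vertices: (335.435,25.511) → (158.798,33.150). Open path.

**Shape 2** — `<path>` cubic bezier, stroke `#ff00ff` → cut (S861, F608). Control points (SVG): P0=(57.228,34.639), P1=(35.159,33.219), P2=(263.085,92.081), P3=(244.582,67.578); sampled at t=k/5. Machine vertices: (57.228,45.801) → (70.015,40.568) → (118.972,27.763) → (180.271,14.280) → (230.084,7.015) → (244.582,12.862). Open path.

**Shape 3** — `<polygon>` regular polygon, stroke `#ff00ff` → cut (S861, F608). Machine vertices: (236.243,55.450) → (254.642,51.773) → (265.050,36.163) → (261.373,17.764) → (245.763,7.356) → (227.364,11.033) → (216.956,26.643) → (220.633,45.042) → (236.243,55.450). Closed: final G1 returns to the first vertex.

**Shape 4** — `<rect>` rectangle, stroke `#ff00ff` → cut (S861, F608). Machine vertices: (82.398,43.391) → (150.447,43.391) → (150.447,24.924) → (82.398,24.924) → (82.398,43.391). Closed: final G1 returns to the first vertex.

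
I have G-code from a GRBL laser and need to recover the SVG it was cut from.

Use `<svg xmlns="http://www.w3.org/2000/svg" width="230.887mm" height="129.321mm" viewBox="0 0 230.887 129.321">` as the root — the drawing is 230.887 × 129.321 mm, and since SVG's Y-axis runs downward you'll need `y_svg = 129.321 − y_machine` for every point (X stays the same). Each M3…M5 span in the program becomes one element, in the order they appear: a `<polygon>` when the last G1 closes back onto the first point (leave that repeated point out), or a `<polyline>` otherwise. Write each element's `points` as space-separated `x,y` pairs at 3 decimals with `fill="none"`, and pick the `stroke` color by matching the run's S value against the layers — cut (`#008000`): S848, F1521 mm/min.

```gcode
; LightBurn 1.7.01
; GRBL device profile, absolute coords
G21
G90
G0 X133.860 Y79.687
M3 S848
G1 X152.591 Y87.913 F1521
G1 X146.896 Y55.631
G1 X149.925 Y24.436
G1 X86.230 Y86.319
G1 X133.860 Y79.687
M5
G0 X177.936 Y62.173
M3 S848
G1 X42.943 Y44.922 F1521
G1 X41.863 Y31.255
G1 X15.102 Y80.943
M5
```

<svg xmlns="http://www.w3.org/2000/svg" width="230.887mm" height="129.321mm" viewBox="0 0 230.887 129.321">
  <polygon points="133.860,49.634 152.591,41.408 146.896,73.690 149.925,104.885 86.230,43.002" fill="none" stroke="#008000"/>
  <polyline points="177.936,67.148 42.943,84.399 41.863,98.066 15.102,48.378" fill="none" stroke="#008000"/>
</svg>

Machine Y-up, SVG Y-down with viewBox height 129.321, so y_svg = 129.321 − y_machine; X carries over. Every run uses S848, so all elements get stroke `#008000` (cut).

Run 1: The run returns to its start, so emit a `<polygon>` with points (Y-flipped): 133.860,49.634 152.591,41.408 146.896,73.690 149.925,104.885 86.230,43.002.

Run 2: The run is open, so emit a `<polyline>` with points (Y-flipped): 177.936,67.148 42.943,84.399 41.863,98.066 15.102,48.378.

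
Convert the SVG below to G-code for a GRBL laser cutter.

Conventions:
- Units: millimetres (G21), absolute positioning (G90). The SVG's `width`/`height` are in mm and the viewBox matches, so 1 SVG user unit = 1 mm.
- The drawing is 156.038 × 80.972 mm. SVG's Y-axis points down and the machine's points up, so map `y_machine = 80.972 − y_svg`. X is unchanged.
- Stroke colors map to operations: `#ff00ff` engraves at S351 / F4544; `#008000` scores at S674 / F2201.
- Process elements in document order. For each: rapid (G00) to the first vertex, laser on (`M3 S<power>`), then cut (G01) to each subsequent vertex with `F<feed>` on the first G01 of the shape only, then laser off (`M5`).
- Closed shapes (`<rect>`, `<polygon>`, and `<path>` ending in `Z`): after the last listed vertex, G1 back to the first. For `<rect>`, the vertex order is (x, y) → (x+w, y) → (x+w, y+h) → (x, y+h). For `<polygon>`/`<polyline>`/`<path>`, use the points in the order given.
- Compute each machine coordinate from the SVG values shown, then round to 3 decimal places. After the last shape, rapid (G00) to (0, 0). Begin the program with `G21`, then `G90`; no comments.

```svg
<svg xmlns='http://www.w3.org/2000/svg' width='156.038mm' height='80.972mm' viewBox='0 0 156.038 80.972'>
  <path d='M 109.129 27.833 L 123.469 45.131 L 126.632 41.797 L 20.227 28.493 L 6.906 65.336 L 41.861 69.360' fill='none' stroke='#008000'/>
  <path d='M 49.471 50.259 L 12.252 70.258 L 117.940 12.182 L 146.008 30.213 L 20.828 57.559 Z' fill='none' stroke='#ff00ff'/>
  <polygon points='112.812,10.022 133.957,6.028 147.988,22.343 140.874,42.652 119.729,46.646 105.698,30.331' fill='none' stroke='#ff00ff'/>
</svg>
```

Since the viewBox matches the mm dimensions, user units are millimetres directly. The only transform is the Y-flip y_m = 80.972 − y_svg.

Shape 1 is a open polyline drawn with `<path>`. Its stroke #008000 means score at S674, F2201. After flipping Y the toolpath is (109.129,53.139) → (123.469,35.841) → (126.632,39.175) → (20.227,52.479) → (6.906,15.636) → (41.861,11.612).

Shape 2 is a closed polygon drawn with `<path>`. Its stroke #ff00ff means engrave at S351, F4544. After flipping Y the toolpath is (49.471,30.713) → (12.252,10.714) → (117.940,68.790) → (146.008,50.759) → (20.828,23.413) → (49.471,30.713), returning to the start.

Shape 3 is a regular polygon drawn with `<polygon>`. Its stroke #ff00ff means engrave at S351, F4544. After flipping Y the toolpath is (112.812,70.950) → (133.957,74.944) → (147.988,58.629) → (140.874,38.320) → (119.729,34.326) → (105.698,50.641) → (112.812,70.950), returning to the start.

G21
G90
G00 X109.129 Y53.139
M3 S674
G01 X123.469 Y35.841 F2201
G01 X126.632 Y39.175
G01 X20.227 Y52.479
G01 X6.906 Y15.636
G01 X41.861 Y11.612
M5
G00 X49.471 Y30.713
M3 S351
G01 X12.252 Y10.714 F4544
G01 X117.940 Y68.790
G01 X146.008 Y50.759
G01 X20.828 Y23.413
G01 X49.471 Y30.713
M5
G00 X112.812 Y70.950
M3 S351
G01 X133.957 Y74.944 F4544
G01 X147.988 Y58.629
G01 X140.874 Y38.320
G01 X119.729 Y34.326
G01 X105.698 Y50.641
G01 X112.812 Y70.950
M5
G00 X0.000 Y0.000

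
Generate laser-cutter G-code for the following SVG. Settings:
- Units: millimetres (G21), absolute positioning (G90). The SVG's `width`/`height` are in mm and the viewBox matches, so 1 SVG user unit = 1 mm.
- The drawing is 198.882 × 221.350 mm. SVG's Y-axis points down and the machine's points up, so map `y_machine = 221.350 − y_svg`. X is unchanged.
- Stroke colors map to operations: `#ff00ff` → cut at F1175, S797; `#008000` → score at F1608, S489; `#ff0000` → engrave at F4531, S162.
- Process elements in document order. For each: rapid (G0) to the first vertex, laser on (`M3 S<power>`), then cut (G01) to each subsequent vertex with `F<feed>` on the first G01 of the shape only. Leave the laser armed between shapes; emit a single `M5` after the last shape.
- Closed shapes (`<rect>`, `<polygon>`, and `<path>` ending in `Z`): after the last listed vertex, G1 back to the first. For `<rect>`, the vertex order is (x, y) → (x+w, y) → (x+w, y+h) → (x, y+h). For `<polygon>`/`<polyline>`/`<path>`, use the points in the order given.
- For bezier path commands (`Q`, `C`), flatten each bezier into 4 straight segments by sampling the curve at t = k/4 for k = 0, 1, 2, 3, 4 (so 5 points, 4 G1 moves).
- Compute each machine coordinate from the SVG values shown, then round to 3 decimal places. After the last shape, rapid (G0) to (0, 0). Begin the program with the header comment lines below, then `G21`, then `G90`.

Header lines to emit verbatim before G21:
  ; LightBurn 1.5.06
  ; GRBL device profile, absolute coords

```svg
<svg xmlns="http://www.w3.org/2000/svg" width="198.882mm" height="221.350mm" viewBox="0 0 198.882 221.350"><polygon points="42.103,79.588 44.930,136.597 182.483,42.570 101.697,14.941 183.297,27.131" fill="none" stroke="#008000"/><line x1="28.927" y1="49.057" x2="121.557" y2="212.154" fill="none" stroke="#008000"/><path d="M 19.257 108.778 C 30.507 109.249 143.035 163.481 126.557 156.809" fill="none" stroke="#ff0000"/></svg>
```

; LightBurn 1.5.06
; GRBL device profile, absolute coords
G21
G90
G0 X42.103 Y141.762
M3 S489
G01 X44.930 Y84.753 F1608
G01 X182.483 Y178.780
G01 X101.697 Y206.409
G01 X183.297 Y194.219
G01 X42.103 Y141.762
G0 X28.927 Y172.293
M3 S489
G01 X121.557 Y9.196 F1608
G0 X19.257 Y112.572
M3 S162
G01 X43.086 Y103.930 F4531
G01 X83.305 Y85.878
G01 X118.325 Y69.165
G01 X126.557 Y64.541
M5
G0 X0.000 Y0.000

viewBox `0 0 198.882 221.350` with mm width/height → 1 unit = 1 mm. Flip: y_m = 221.350 − y_svg.

**Shape 1** — `<polygon>` closed polygon, stroke `#008000` → score (S489, F1608). Machine vertices: (42.103,141.762) → (44.930,84.753) → (182.483,178.780) → (101.697,206.409) → (183.297,194.219) → (42.103,141.762). Closed: final G1 returns to the first vertex.

**Shape 2** — `<line>` line segment, stroke `#008000` → score (S489, F1608). Machine vertices: (28.927,172.293) → (121.557,9.196). Open path.

**Shape 3** — `<path>` cubic bezier, stroke `#ff0000` → engrave (S162, F4531). Control points (SVG): P0=(19.257,108.778), P1=(30.507,109.249), P2=(143.035,163.481), P3=(126.557,156.809); sampled at t=k/4. Machine vertices: (19.257,112.572) → (43.086,103.930) → (83.305,85.878) → (118.325,69.165) → (126.557,64.541). Open path.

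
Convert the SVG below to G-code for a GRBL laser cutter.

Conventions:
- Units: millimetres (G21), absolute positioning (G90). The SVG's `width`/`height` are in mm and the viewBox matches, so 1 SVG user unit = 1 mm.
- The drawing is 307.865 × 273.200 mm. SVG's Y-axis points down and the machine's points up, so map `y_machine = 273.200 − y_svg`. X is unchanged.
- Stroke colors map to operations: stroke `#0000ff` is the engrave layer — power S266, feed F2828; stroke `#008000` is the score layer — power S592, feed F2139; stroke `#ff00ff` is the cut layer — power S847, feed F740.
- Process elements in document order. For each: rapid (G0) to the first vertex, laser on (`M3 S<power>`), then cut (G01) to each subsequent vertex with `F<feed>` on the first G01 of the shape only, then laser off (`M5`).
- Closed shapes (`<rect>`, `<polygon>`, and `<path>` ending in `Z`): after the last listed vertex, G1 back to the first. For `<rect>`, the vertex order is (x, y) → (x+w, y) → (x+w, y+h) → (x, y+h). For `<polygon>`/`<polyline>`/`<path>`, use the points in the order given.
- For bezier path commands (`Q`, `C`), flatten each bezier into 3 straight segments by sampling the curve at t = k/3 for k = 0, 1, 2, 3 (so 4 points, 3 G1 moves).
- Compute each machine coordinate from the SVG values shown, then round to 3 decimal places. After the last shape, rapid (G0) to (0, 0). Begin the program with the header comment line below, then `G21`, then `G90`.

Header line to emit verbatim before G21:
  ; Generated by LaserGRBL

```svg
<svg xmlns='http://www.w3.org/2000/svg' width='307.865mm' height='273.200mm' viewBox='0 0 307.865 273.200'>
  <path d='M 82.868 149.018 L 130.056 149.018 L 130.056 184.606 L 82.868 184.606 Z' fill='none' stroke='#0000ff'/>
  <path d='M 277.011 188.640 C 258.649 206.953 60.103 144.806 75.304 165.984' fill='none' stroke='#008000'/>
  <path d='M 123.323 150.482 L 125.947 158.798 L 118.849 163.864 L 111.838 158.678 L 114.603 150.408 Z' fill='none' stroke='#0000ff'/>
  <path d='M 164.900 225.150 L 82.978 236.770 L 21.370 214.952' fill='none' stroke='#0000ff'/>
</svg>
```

; Generated by LaserGRBL
G21
G90
G0 X82.868 Y124.182
M3 S266
G01 X130.056 Y124.182 F2828
G01 X130.056 Y88.594
G01 X82.868 Y88.594
G01 X82.868 Y124.182
M5
G0 X277.011 Y84.560
M3 S592
G01 X213.178 Y87.001 F2139
G01 X116.762 Y106.685
G01 X75.304 Y107.216
M5
G0 X123.323 Y122.718
M3 S266
G01 X125.947 Y114.402 F2828
G01 X118.849 Y109.336
G01 X111.838 Y114.522
G01 X114.603 Y122.792
G01 X123.323 Y122.718
M5
G0 X164.900 Y48.050
M3 S266
G01 X82.978 Y36.430 F2828
G01 X21.370 Y58.248
M5
G0 X0.000 Y0.000

Since the viewBox matches the mm dimensions, user units are millimetres directly. The only transform is the Y-flip y_m = 273.200 − y_svg.

Shape 1 is a rectangle drawn with `<path>`. Its stroke #0000ff means engrave at S266, F2828. After flipping Y the toolpath is (82.868,124.182) → (130.056,124.182) → (130.056,88.594) → (82.868,88.594) → (82.868,124.182), returning to the start.

Shape 2 is a cubic bezier drawn with `<path>`. Its stroke #008000 means score at S592, F2139. After flipping Y the toolpath is (277.011,84.560) → (213.178,87.001) → (116.762,106.685) → (75.304,107.216).

Shape 3 is a regular polygon drawn with `<path>`. Its stroke #0000ff means engrave at S266, F2828. After flipping Y the toolpath is (123.323,122.718) → (125.947,114.402) → (118.849,109.336) → (111.838,114.522) → (114.603,122.792) → (123.323,122.718), returning to the start.

Shape 4 is a open polyline drawn with `<path>`. Its stroke #0000ff means engrave at S266, F2828. After flipping Y the toolpath is (164.900,48.050) → (82.978,36.430) → (21.370,58.248).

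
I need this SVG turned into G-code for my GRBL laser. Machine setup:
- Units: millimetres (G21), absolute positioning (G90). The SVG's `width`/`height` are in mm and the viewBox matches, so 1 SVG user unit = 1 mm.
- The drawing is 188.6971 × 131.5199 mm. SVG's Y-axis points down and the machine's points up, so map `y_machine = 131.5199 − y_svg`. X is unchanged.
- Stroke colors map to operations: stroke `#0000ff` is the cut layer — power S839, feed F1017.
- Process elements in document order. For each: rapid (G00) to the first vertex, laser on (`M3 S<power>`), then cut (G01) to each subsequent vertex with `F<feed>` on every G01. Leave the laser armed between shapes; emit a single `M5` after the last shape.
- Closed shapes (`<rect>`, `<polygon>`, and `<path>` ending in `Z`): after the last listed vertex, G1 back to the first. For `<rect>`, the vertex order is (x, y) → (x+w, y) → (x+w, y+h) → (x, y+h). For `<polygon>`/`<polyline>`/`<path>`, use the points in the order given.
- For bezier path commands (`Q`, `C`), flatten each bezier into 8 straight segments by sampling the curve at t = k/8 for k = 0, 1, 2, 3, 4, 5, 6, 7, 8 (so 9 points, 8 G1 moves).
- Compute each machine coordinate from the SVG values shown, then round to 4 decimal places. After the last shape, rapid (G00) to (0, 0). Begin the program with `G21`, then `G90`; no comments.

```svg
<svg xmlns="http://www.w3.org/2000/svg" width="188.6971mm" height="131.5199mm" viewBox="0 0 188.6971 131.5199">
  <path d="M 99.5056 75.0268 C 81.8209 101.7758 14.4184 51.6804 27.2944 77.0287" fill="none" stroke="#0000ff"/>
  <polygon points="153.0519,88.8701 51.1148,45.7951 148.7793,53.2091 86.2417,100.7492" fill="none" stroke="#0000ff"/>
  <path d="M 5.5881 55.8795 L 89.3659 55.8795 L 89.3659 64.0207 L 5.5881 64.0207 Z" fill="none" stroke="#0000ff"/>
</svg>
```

Since the viewBox matches the mm dimensions, user units are millimetres directly. The only transform is the Y-flip y_m = 131.5199 − y_svg.

Shape 1 is a cubic bezier drawn with `<path>`. Its stroke #0000ff means cut at S839, F1017. After flipping Y the toolpath is (99.5056,56.4931) → (90.7972,49.7669) → (78.9512,48.4602) → (65.4909,50.7884) → (51.9397,54.9669) → (39.8211,59.2110) → (30.6584,61.7362) → (25.9751,60.7578) → (27.2944,54.4912).

Shape 2 is a closed polygon drawn with `<polygon>`. Its stroke #0000ff means cut at S839, F1017. After flipping Y the toolpath is (153.0519,42.6498) → (51.1148,85.7248) → (148.7793,78.3108) → (86.2417,30.7707) → (153.0519,42.6498), returning to the start.

Shape 3 is a rectangle drawn with `<path>`. Its stroke #0000ff means cut at S839, F1017. After flipping Y the toolpath is (5.5881,75.6404) → (89.3659,75.6404) → (89.3659,67.4992) → (5.5881,67.4992) → (5.5881,75.6404), returning to the start.

G21
G90
G00 X99.5056 Y56.4931
M3 S839
G01 X90.7972 Y49.7669 F1017
G01 X78.9512 Y48.4602 F1017
G01 X65.4909 Y50.7884 F1017
G01 X51.9397 Y54.9669 F1017
G01 X39.8211 Y59.2110 F1017
G01 X30.6584 Y61.7362 F1017
G01 X25.9751 Y60.7578 F1017
G01 X27.2944 Y54.4912 F1017
G00 X153.0519 Y42.6498
M3 S839
G01 X51.1148 Y85.7248 F1017
G01 X148.7793 Y78.3108 F1017
G01 X86.2417 Y30.7707 F1017
G01 X153.0519 Y42.6498 F1017
G00 X5.5881 Y75.6404
M3 S839
G01 X89.3659 Y75.6404 F1017
G01 X89.3659 Y67.4992 F1017
G01 X5.5881 Y67.4992 F1017
G01 X5.5881 Y75.6404 F1017
M5
G00 X0.0000 Y0.0000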